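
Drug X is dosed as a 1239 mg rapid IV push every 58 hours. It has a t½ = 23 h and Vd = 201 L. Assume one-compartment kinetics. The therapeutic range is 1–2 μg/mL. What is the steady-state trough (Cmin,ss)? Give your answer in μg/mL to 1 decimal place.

1.3 μg/mL

τ/t½ = 58/23 ≈ 2.5217, so fraction remaining f = (1/2)^(58/23) ≈ 0.1741.
At steady state, accumulation factor R = 1/(1 − e^(−kτ)) ≈ 1.2108.
Each bolus raises the concentration by D/Vd = 1239/201 ≈ 6.164 μg/mL.
Steady-state peak Cmax,ss = C₀·R ≈ 6.164 × 1.2108 ≈ 7.463 μg/mL.
One interval later, Cmin,ss = Cmax,ss·e^(−kτ) ≈ 7.463 × 0.1741 ≈ 1.299 μg/mL.
Trough 1.3 μg/mL vs MEC 1 μg/mL: adequate.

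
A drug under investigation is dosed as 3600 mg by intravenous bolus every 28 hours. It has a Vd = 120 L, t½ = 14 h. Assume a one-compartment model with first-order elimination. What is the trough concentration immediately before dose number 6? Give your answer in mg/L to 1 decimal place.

f = (1/2)^(τ/t½) = (1/2)^(28/14) ≈ 0.2500.
C₀ = D/Vd = 3600/120 ≈ 30.000 mg/L.
Before the 6th dose, 5 doses have been given. Superposition: Cmin = C₀·(f + f² + … + f^5).
≈ 30.000 × (0.2500 + 0.0625 + 0.0156 + 0.0039 + 0.0010) ≈ 30.000 × 0.3330 ≈ 9.990 mg/L.

10.0 mg/L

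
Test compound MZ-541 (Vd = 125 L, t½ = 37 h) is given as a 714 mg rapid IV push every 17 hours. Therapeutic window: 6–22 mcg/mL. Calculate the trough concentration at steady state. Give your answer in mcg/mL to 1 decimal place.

15.2 mcg/mL

k = ln2/t½ = ln2/37 ≈ 0.018734 h⁻¹; fraction remaining f = e^(−kτ) = e^(−0.018734×17) ≈ 0.7273.
Accumulation ratio R = 1/(1 − f) ≈ 1/0.2727 ≈ 3.6670.
Each bolus raises the concentration by D/Vd = 714/125 ≈ 5.712 mcg/mL.
Cmax,ss = C₀/(1 − f) ≈ 5.712/0.2727 ≈ 20.946 mcg/mL.
Steady-state trough Cmin,ss = Cmax,ss·f ≈ 20.946 × 0.7273 ≈ 15.234 mcg/mL.
Trough 15.2 mcg/mL vs MEC 6 mcg/mL: adequate.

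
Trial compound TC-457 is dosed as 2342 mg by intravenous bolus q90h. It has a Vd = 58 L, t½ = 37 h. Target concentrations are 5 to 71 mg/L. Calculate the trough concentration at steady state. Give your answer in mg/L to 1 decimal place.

9.2 mg/L

τ/t½ = 90/37 ≈ 2.4324, so fraction remaining f = (1/2)^(90/37) ≈ 0.1853.
Accumulation ratio R = 1/(1 − f) ≈ 1/0.8147 ≈ 1.2274.
Single-dose peak C₀ = D/Vd = 2342/58 ≈ 40.379 mg/L.
Cmax,ss = C₀/(1 − f) ≈ 40.379/0.8147 ≈ 49.563 mg/L.
Steady-state trough Cmin,ss = Cmax,ss·f ≈ 49.563 × 0.1853 ≈ 9.184 mg/L.
Trough 9.2 mg/L vs MEC 5 mg/L: adequate.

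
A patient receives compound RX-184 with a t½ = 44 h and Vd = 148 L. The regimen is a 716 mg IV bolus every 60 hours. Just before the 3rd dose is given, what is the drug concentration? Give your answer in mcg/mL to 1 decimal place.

f = (1/2)^(τ/t½) = (1/2)^(60/44) ≈ 0.3886.
C₀ = D/Vd = 716/148 ≈ 4.838 mcg/mL.
Before the 3rd dose, 2 doses have been given. Superposition: Cmin = C₀·(f + f²).
≈ 4.838 × (0.3886 + 0.1510) ≈ 4.838 × 0.5396 ≈ 2.611 mcg/mL.

2.6 mcg/mL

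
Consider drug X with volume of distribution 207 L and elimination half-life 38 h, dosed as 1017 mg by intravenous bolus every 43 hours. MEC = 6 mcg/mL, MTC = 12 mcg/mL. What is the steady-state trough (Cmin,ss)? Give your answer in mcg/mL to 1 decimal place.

4.1 mcg/mL

k = ln2/t½ = ln2/38 ≈ 0.018241 h⁻¹; fraction remaining f = e^(−kτ) = e^(−0.018241×43) ≈ 0.4564.
Accumulation ratio R = 1/(1 − f) ≈ 1/0.5436 ≈ 1.8396.
Single-dose peak C₀ = D/Vd = 1017/207 ≈ 4.913 mcg/mL.
Steady-state peak Cmax,ss = C₀·R ≈ 4.913 × 1.8396 ≈ 9.038 mcg/mL.
One interval later, Cmin,ss = Cmax,ss·e^(−kτ) ≈ 9.038 × 0.4564 ≈ 4.125 mcg/mL.
Trough 4.1 mcg/mL vs MEC 6 mcg/mL: subtherapeutic.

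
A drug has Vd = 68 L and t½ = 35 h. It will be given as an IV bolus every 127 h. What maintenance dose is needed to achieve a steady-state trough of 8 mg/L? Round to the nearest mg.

τ/t½ = 127/35 ≈ 3.6286, so f = (1/2)^(127/35) ≈ 0.080852.
Cmin,ss = (D/Vd)·f/(1−f), so D = Cmin,ss·Vd·(1−f)/f.
D = 8 × 68 × (1−f)/f ≈ 8 × 68 × 11.36828 ≈ 6184.34 mg.

6184 mg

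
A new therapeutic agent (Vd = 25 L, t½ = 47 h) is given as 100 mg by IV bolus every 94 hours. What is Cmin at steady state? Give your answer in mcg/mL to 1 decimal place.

τ = 94 h = 2 half-lives, so f = (1/2)^2 = 0.25.
At steady state, R = 1/(1 − 0.25) = 4/3.
Single-dose peak C₀ = D/Vd = 100/25 = 4 mcg/mL.
Steady-state peak Cmax,ss = C₀·R = 4 × 4/3 ≈ 5.333 mcg/mL.
Steady-state trough Cmin,ss = Cmax,ss·f ≈ 5.333 × 0.25 ≈ 1.333 mcg/mL.

1.3 mcg/mL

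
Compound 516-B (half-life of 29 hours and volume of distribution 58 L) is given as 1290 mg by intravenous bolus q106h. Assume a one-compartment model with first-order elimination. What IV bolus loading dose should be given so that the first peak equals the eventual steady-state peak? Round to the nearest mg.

f = (1/2)^(106/29) ≈ 0.079375; accumulation ratio R = 1/(1−f) ≈ 1.08622.
Loading dose to hit Cmax,ss on first dose: D_load = D_maint·R ≈ 1290 × 1.08622 ≈ 1401.22 mg.

1401 mg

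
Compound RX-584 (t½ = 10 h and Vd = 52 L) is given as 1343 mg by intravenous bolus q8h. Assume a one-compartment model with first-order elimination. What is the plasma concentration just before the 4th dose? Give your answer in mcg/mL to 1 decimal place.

f = (1/2)^(τ/t½) = (1/2)^(8/10) ≈ 0.5743.
C₀ = D/Vd = 1343/52 ≈ 25.827 mcg/mL.
Before the 4th dose, 3 doses have been given. Superposition: Cmin = C₀·(f + f² + … + f^3).
≈ 25.827 × (0.5743 + 0.3298 + 0.1894) ≈ 25.827 × 1.0935 ≈ 28.242 mcg/mL.

28.2 mcg/mL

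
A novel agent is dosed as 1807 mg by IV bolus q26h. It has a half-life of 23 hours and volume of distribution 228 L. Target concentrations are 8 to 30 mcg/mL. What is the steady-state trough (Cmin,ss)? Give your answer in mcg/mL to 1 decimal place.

τ/t½ = 26/23 ≈ 1.1304, so fraction remaining f = (1/2)^(26/23) ≈ 0.4568.
Accumulation ratio R = 1/(1 − f) ≈ 1/0.5432 ≈ 1.8409.
Single-dose peak C₀ = D/Vd = 1807/228 ≈ 7.925 mcg/mL.
Cmax,ss = C₀/(1 − f) ≈ 7.925/0.5432 ≈ 14.589 mcg/mL.
One interval later, Cmin,ss = Cmax,ss·e^(−kτ) ≈ 14.589 × 0.4568 ≈ 6.664 mcg/mL.
Trough 6.7 mcg/mL vs MEC 8 mcg/mL: subtherapeutic.

6.7 mcg/mL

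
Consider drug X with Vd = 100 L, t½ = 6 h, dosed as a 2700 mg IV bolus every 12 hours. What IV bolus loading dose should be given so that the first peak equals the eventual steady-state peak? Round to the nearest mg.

f = (1/2)^(12/6) ≈ 0.250000; accumulation ratio R = 1/(1−f) ≈ 1.33333.
Loading dose to hit Cmax,ss on first dose: D_load = D_maint·R ≈ 2700 × 1.33333 ≈ 3599.99 mg.

3600 mg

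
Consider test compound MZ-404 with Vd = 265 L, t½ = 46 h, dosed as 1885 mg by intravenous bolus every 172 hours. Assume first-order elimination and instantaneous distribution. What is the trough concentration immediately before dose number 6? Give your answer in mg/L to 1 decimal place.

0.6 mg/L

f = (1/2)^(τ/t½) = (1/2)^(172/46) ≈ 0.0749.
C₀ = D/Vd = 1885/265 ≈ 7.113 mg/L.
Before the 6th dose, 5 doses have been given. Superposition: Cmin = C₀·(f + f² + … + f^5).
≈ 7.113 × (0.0749 + 0.0056 + 0.0004 + 0.0000 + 0.0000) ≈ 7.113 × 0.0809 ≈ 0.575 mg/L.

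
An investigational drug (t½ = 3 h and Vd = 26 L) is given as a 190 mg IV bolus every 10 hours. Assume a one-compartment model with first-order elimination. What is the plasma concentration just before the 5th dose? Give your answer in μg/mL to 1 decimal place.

f = (1/2)^(τ/t½) = (1/2)^(10/3) ≈ 0.0992.
C₀ = D/Vd = 190/26 ≈ 7.308 μg/mL.
Before the 5th dose, 4 doses have been given. Superposition: Cmin = C₀·(f + f² + … + f^4).
≈ 7.308 × (0.0992 + 0.0098 + 0.0010 + 0.0001) ≈ 7.308 × 0.1101 ≈ 0.805 μg/mL.

0.8 μg/mL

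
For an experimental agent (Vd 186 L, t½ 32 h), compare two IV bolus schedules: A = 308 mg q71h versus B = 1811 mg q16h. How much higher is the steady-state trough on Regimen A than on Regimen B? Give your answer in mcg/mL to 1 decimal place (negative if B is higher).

-23.1 mcg/mL

Regimen A: f = (1/2)^(71/32) ≈ 0.2148; Cmin,ss = (308/186)·f/(1−f) ≈ 0.453 mcg/mL.
Regimen B: f = (1/2)^(16/32) ≈ 0.7071; Cmin,ss = (1811/186)·f/(1−f) ≈ 23.505 mcg/mL.
Difference ≈ 0.453 − 23.505 ≈ -23.052 mcg/mL.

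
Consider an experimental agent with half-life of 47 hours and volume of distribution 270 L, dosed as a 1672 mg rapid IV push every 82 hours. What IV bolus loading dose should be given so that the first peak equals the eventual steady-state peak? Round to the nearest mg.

2383 mg

f = (1/2)^(82/47) ≈ 0.298400; accumulation ratio R = 1/(1−f) ≈ 1.42531.
Loading dose to hit Cmax,ss on first dose: D_load = D_maint·R ≈ 1672 × 1.42531 ≈ 2383.12 mg.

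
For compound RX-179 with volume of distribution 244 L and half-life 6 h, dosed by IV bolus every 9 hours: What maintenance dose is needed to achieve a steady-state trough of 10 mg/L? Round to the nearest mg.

τ/t½ = 9/6 ≈ 1.5, so f = (1/2)^(9/6) ≈ 0.353553.
Cmin,ss = (D/Vd)·f/(1−f), so D = Cmin,ss·Vd·(1−f)/f.
D = 10 × 244 × (1−f)/f ≈ 10 × 244 × 1.82843 ≈ 4461.37 mg.

4461 mg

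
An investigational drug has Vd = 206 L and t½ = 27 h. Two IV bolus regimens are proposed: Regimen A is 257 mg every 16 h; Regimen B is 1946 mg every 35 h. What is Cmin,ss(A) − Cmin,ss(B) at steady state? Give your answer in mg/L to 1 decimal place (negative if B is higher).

-4.0 mg/L

Regimen A: f = (1/2)^(16/27) ≈ 0.6632; Cmin,ss = (257/206)·f/(1−f) ≈ 2.457 mg/L.
Regimen B: f = (1/2)^(35/27) ≈ 0.4072; Cmin,ss = (1946/206)·f/(1−f) ≈ 6.489 mg/L.
Difference ≈ 2.457 − 6.489 ≈ -4.032 mg/L.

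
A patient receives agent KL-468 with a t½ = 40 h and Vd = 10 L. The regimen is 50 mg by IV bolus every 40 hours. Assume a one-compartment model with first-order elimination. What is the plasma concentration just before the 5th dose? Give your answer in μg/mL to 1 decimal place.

4.7 μg/mL

f = (1/2)^(τ/t½) = (1/2)^(40/40) ≈ 0.5000.
C₀ = D/Vd = 50/10 ≈ 5.000 μg/mL.
Before the 5th dose, 4 doses have been given. Superposition: Cmin = C₀·(f + f² + … + f^4).
≈ 5.000 × (0.5000 + 0.2500 + 0.1250 + 0.0625) ≈ 5.000 × 0.9375 ≈ 4.688 μg/mL.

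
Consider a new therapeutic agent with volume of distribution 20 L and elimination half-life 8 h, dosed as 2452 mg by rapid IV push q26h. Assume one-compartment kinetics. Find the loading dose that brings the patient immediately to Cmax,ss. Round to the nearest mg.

2740 mg

f = (1/2)^(26/8) ≈ 0.105112; accumulation ratio R = 1/(1−f) ≈ 1.11746.
Loading dose to hit Cmax,ss on first dose: D_load = D_maint·R ≈ 2452 × 1.11746 ≈ 2740.01 mg.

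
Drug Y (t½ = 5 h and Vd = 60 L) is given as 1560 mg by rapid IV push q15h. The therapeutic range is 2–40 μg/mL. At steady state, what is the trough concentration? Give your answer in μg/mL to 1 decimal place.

3.7 μg/mL

The dosing interval is 3 half-lives, so f = 2^(−3) = 0.125.
At steady state, R = 1/(1 − 0.125) = 8/7.
Single-dose peak C₀ = D/Vd = 1560/60 = 26 μg/mL.
Steady-state peak Cmax,ss = C₀·R = 26 × 8/7 ≈ 29.714 μg/mL.
Steady-state trough Cmin,ss = Cmax,ss·f ≈ 29.714 × 0.125 ≈ 3.714 μg/mL.
Trough 3.7 μg/mL vs MEC 2 μg/mL: adequate.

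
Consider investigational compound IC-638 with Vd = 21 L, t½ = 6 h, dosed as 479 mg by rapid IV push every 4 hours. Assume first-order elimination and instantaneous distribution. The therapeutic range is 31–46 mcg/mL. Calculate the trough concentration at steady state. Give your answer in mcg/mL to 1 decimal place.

τ/t½ = 4/6 ≈ 0.66667, so fraction remaining f = (1/2)^(4/6) ≈ 0.6300.
Accumulation ratio R = 1/(1 − f) ≈ 1/0.3700 ≈ 2.7027.
Each bolus raises the concentration by D/Vd = 479/21 ≈ 22.810 mcg/mL.
Steady-state peak Cmax,ss = C₀·R ≈ 22.810 × 2.7027 ≈ 61.649 mcg/mL.
One interval later, Cmin,ss = Cmax,ss·e^(−kτ) ≈ 61.649 × 0.6300 ≈ 38.839 mcg/mL.
Trough 38.8 mcg/mL vs MEC 31 mcg/mL: adequate.

38.8 mcg/mL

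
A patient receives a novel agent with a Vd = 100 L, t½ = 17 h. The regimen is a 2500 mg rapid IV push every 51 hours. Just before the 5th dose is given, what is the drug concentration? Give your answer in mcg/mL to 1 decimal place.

3.6 mcg/mL

f = (1/2)^(τ/t½) = (1/2)^(51/17) ≈ 0.1250.
C₀ = D/Vd = 2500/100 ≈ 25.000 mcg/mL.
Before the 5th dose, 4 doses have been given. Superposition: Cmin = C₀·(f + f² + … + f^4).
≈ 25.000 × (0.1250 + 0.0156 + 0.0020 + 0.0002) ≈ 25.000 × 0.1428 ≈ 3.570 mcg/mL.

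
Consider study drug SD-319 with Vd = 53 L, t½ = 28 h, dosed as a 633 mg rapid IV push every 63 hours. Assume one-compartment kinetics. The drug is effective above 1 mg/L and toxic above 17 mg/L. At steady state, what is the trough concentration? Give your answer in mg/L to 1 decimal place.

Over one 63-h interval, 63/28 ≈ 2.25 half-lives elapse, leaving f ≈ 0.2102 of each dose.
Single-dose peak C₀ = D/Vd = 633/53 ≈ 11.943 mg/L.
Steady-state trough Cmin,ss = C₀·f/(1−f) ≈ 11.943 × 0.2102/0.7898 ≈ 3.179 mg/L.
Trough 3.2 mg/L vs MEC 1 mg/L: adequate.

3.2 mg/L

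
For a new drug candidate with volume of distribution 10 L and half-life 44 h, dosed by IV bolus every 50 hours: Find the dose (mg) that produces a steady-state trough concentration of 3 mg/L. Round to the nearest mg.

36 mg

τ/t½ = 50/44 ≈ 1.1364, so f = (1/2)^(50/44) ≈ 0.454905.
Cmin,ss = (D/Vd)·f/(1−f), so D = Cmin,ss·Vd·(1−f)/f.
D = 3 × 10 × (1−f)/f ≈ 3 × 10 × 1.19826 ≈ 35.95 mg.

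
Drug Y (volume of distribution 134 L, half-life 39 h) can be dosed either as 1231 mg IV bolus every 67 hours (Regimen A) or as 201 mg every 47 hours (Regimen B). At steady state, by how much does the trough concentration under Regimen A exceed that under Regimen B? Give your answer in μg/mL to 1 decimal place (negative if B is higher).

Regimen A: f = (1/2)^(67/39) ≈ 0.3040; Cmin,ss = (1231/134)·f/(1−f) ≈ 4.013 μg/mL.
Regimen B: f = (1/2)^(47/39) ≈ 0.4337; Cmin,ss = (201/134)·f/(1−f) ≈ 1.149 μg/mL.
Difference ≈ 4.013 − 1.149 ≈ 2.864 μg/mL.

2.9 μg/mL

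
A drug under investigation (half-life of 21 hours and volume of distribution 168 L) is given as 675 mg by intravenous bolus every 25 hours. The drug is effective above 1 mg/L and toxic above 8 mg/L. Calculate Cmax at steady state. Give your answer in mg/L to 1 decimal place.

k = ln2/t½ = ln2/21 ≈ 0.033007 h⁻¹; fraction remaining f = e^(−kτ) = e^(−0.033007×25) ≈ 0.4382.
At steady state, accumulation factor R = 1/(1 − e^(−kτ)) ≈ 1.7800.
Single-dose peak C₀ = D/Vd = 675/168 ≈ 4.018 mg/L.
Cmax,ss = C₀/(1 − f) ≈ 4.018/0.5618 ≈ 7.152 mg/L.
Peak 7.2 mg/L vs MTC 8 mg/L: below toxic threshold.

7.2 mg/L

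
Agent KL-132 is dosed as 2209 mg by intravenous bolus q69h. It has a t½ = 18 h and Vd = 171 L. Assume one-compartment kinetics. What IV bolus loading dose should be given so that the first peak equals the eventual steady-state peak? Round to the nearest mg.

f = (1/2)^(69/18) ≈ 0.070154; accumulation ratio R = 1/(1−f) ≈ 1.07545.
Loading dose to hit Cmax,ss on first dose: D_load = D_maint·R ≈ 2209 × 1.07545 ≈ 2375.67 mg.

2376 mg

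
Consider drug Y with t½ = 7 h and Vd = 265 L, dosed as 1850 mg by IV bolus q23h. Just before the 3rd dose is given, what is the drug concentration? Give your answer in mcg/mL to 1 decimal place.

0.8 mcg/mL

f = (1/2)^(τ/t½) = (1/2)^(23/7) ≈ 0.1025.
C₀ = D/Vd = 1850/265 ≈ 6.981 mcg/mL.
Before the 3rd dose, 2 doses have been given. Superposition: Cmin = C₀·(f + f²).
≈ 6.981 × (0.1025 + 0.0105) ≈ 6.981 × 0.1130 ≈ 0.789 mcg/mL.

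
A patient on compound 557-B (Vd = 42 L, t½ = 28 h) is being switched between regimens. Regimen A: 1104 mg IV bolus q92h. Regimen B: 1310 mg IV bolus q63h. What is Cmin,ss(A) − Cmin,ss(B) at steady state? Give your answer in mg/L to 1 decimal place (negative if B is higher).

Regimen A: f = (1/2)^(92/28) ≈ 0.1025; Cmin,ss = (1104/42)·f/(1−f) ≈ 3.002 mg/L.
Regimen B: f = (1/2)^(63/28) ≈ 0.2102; Cmin,ss = (1310/42)·f/(1−f) ≈ 8.301 mg/L.
Difference ≈ 3.002 − 8.301 ≈ -5.299 mg/L.

-5.3 mg/L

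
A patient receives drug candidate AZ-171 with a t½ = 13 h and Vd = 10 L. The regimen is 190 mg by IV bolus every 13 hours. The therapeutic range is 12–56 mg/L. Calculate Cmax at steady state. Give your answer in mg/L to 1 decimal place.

38.0 mg/L

τ = 13 h = 1 half-life, so f = (1/2)^1 = 0.5.
At steady state, R = 1/(1 − 0.5) = 2/1.
Single-dose peak C₀ = D/Vd = 190/10 = 19 mg/L.
Steady-state peak Cmax,ss = C₀·R = 19 × 2/1 ≈ 38.000 mg/L.
Peak 38.0 mg/L vs MTC 56 mg/L: below toxic threshold.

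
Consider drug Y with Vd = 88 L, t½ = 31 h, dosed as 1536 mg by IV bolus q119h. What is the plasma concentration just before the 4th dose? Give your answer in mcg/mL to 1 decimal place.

f = (1/2)^(τ/t½) = (1/2)^(119/31) ≈ 0.0699.
C₀ = D/Vd = 1536/88 ≈ 17.455 mcg/mL.
Before the 4th dose, 3 doses have been given. Superposition: Cmin = C₀·(f + f² + … + f^3).
≈ 17.455 × (0.0699 + 0.0049 + 0.0003) ≈ 17.455 × 0.0751 ≈ 1.311 mcg/mL.

1.3 mcg/mL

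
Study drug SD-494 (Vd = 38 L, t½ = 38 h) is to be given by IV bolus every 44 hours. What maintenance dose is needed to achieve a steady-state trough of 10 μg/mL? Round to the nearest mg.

τ/t½ = 44/38 ≈ 1.1579, so f = (1/2)^(44/38) ≈ 0.448166.
Cmin,ss = (D/Vd)·f/(1−f), so D = Cmin,ss·Vd·(1−f)/f.
D = 10 × 38 × (1−f)/f ≈ 10 × 38 × 1.23132 ≈ 467.90 mg.

468 mg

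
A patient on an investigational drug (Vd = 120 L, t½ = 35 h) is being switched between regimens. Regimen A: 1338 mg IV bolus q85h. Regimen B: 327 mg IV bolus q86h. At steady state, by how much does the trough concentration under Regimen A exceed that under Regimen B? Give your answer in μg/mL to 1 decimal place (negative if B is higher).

1.9 μg/mL

Regimen A: f = (1/2)^(85/35) ≈ 0.1857; Cmin,ss = (1338/120)·f/(1−f) ≈ 2.543 μg/mL.
Regimen B: f = (1/2)^(86/35) ≈ 0.1821; Cmin,ss = (327/120)·f/(1−f) ≈ 0.607 μg/mL.
Difference ≈ 2.543 − 0.607 ≈ 1.936 μg/mL.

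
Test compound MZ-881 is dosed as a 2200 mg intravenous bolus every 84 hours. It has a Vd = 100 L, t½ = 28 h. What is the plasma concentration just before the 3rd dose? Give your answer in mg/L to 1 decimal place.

f = (1/2)^(τ/t½) = (1/2)^(84/28) ≈ 0.1250.
C₀ = D/Vd = 2200/100 ≈ 22.000 mg/L.
Before the 3rd dose, 2 doses have been given. Superposition: Cmin = C₀·(f + f²).
≈ 22.000 × (0.1250 + 0.0156) ≈ 22.000 × 0.1406 ≈ 3.093 mg/L.

3.1 mg/L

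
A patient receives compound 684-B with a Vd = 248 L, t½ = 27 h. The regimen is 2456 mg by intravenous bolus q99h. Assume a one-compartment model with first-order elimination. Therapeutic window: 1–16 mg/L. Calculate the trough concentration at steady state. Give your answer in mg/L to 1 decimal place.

τ/t½ = 99/27 ≈ 3.6667, so fraction remaining f = (1/2)^(99/27) ≈ 0.0787.
Single-dose peak C₀ = D/Vd = 2456/248 ≈ 9.903 mg/L.
Steady-state trough Cmin,ss = C₀·f/(1−f) ≈ 9.903 × 0.0787/0.9213 ≈ 0.846 mg/L.
Trough 0.8 mg/L vs MEC 1 mg/L: subtherapeutic.

0.8 mg/L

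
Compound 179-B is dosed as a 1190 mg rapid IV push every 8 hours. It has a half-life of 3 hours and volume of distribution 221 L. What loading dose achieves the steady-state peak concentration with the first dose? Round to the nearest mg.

f = (1/2)^(8/3) ≈ 0.157490; accumulation ratio R = 1/(1−f) ≈ 1.18693.
Loading dose to hit Cmax,ss on first dose: D_load = D_maint·R ≈ 1190 × 1.18693 ≈ 1412.45 mg.

1412 mg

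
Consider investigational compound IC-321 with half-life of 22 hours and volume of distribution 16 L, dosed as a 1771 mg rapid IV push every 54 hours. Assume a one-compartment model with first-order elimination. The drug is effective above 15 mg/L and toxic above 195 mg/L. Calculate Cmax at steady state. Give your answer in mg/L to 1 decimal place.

k = ln2/t½ = ln2/22 ≈ 0.031507 h⁻¹; fraction remaining f = e^(−kτ) = e^(−0.031507×54) ≈ 0.1824.
Accumulation ratio R = 1/(1 − f) ≈ 1/0.8176 ≈ 1.2231.
Single-dose peak C₀ = D/Vd = 1771/16 ≈ 110.688 mg/L.
Steady-state peak Cmax,ss = C₀·R ≈ 110.688 × 1.2231 ≈ 135.382 mg/L.
Peak 135.4 mg/L vs MTC 195 mg/L: below toxic threshold.

135.4 mg/L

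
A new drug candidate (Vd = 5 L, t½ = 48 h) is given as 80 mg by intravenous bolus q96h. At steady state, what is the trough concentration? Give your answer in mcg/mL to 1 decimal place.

5.3 mcg/mL

τ = 96 h = 2 half-lives, so f = (1/2)^2 = 0.25.
At steady state, R = 1/(1 − 0.25) = 4/3.
Single-dose peak C₀ = D/Vd = 80/5 = 16 mcg/mL.
Steady-state peak Cmax,ss = C₀·R = 16 × 4/3 ≈ 21.333 mcg/mL.
Steady-state trough Cmin,ss = Cmax,ss·f ≈ 21.333 × 0.25 ≈ 5.333 mcg/mL.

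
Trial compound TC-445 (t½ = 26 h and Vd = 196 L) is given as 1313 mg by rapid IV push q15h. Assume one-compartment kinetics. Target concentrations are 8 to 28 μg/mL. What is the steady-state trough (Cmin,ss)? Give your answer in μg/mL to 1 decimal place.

13.6 μg/mL

k = ln2/t½ = ln2/26 ≈ 0.026660 h⁻¹; fraction remaining f = e^(−kτ) = e^(−0.026660×15) ≈ 0.6704.
Accumulation ratio R = 1/(1 − f) ≈ 1/0.3296 ≈ 3.0340.
Single-dose peak C₀ = D/Vd = 1313/196 ≈ 6.699 μg/mL.
Steady-state peak Cmax,ss = C₀·R ≈ 6.699 × 3.0340 ≈ 20.325 μg/mL.
Steady-state trough Cmin,ss = Cmax,ss·f ≈ 20.325 × 0.6704 ≈ 13.626 μg/mL.
Trough 13.6 μg/mL vs MEC 8 μg/mL: adequate.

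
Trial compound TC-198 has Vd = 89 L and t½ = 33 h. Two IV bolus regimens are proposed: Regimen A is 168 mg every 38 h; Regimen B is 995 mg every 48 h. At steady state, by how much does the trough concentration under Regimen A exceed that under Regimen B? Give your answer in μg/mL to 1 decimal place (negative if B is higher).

-4.9 μg/mL

Regimen A: f = (1/2)^(38/33) ≈ 0.4502; Cmin,ss = (168/89)·f/(1−f) ≈ 1.546 μg/mL.
Regimen B: f = (1/2)^(48/33) ≈ 0.3649; Cmin,ss = (995/89)·f/(1−f) ≈ 6.423 μg/mL.
Difference ≈ 1.546 − 6.423 ≈ -4.877 μg/mL.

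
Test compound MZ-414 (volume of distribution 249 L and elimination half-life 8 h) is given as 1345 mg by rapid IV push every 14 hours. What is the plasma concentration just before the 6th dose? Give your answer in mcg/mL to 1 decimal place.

2.3 mcg/mL

f = (1/2)^(τ/t½) = (1/2)^(14/8) ≈ 0.2973.
C₀ = D/Vd = 1345/249 ≈ 5.402 mcg/mL.
Before the 6th dose, 5 doses have been given. Superposition: Cmin = C₀·(f + f² + … + f^5).
≈ 5.402 × (0.2973 + 0.0884 + 0.0263 + 0.0078 + 0.0023) ≈ 5.402 × 0.4221 ≈ 2.280 mcg/mL.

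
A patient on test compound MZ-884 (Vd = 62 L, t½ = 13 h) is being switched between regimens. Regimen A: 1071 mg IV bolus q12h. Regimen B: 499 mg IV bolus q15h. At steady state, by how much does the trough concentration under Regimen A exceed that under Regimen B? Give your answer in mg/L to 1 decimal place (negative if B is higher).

12.7 mg/L

Regimen A: f = (1/2)^(12/13) ≈ 0.5274; Cmin,ss = (1071/62)·f/(1−f) ≈ 19.277 mg/L.
Regimen B: f = (1/2)^(15/13) ≈ 0.4494; Cmin,ss = (499/62)·f/(1−f) ≈ 6.569 mg/L.
Difference ≈ 19.277 − 6.569 ≈ 12.708 mg/L.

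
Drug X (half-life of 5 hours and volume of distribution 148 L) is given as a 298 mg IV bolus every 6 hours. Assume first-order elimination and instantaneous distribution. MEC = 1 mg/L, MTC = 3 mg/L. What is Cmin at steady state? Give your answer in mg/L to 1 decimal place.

Over one 6-h interval, 6/5 ≈ 1.2 half-lives elapse, leaving f ≈ 0.4353 of each dose.
At steady state, accumulation factor R = 1/(1 − e^(−kτ)) ≈ 1.7709.
Each bolus raises the concentration by D/Vd = 298/148 ≈ 2.014 mg/L.
Steady-state peak Cmax,ss = C₀·R ≈ 2.014 × 1.7709 ≈ 3.567 mg/L.
One interval later, Cmin,ss = Cmax,ss·e^(−kτ) ≈ 3.567 × 0.4353 ≈ 1.553 mg/L.
Trough 1.6 mg/L vs MEC 1 mg/L: adequate.

1.6 mg/L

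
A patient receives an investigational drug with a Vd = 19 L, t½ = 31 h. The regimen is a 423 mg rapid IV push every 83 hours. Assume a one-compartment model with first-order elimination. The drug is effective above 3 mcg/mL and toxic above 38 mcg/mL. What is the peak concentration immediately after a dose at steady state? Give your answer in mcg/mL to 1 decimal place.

26.4 mcg/mL

Over one 83-h interval, 83/31 ≈ 2.6774 half-lives elapse, leaving f ≈ 0.1563 of each dose.
At steady state, accumulation factor R = 1/(1 − e^(−kτ)) ≈ 1.1853.
Each bolus raises the concentration by D/Vd = 423/19 ≈ 22.263 mcg/mL.
Cmax,ss = C₀/(1 − f) ≈ 22.263/0.8437 ≈ 26.387 mcg/mL.
Peak 26.4 mcg/mL vs MTC 38 mcg/mL: below toxic threshold.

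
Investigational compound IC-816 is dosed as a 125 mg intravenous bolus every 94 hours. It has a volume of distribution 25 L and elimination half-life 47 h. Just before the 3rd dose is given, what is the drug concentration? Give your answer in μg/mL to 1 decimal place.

1.6 μg/mL

f = (1/2)^(τ/t½) = (1/2)^(94/47) ≈ 0.2500.
C₀ = D/Vd = 125/25 ≈ 5.000 μg/mL.
Before the 3rd dose, 2 doses have been given. Superposition: Cmin = C₀·(f + f²).
≈ 5.000 × (0.2500 + 0.0625) ≈ 5.000 × 0.3125 ≈ 1.562 μg/mL.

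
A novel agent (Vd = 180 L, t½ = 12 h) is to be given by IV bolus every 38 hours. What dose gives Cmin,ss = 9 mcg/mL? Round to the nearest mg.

12927 mg

τ/t½ = 38/12 ≈ 3.1667, so f = (1/2)^(38/12) ≈ 0.111362.
Cmin,ss = (D/Vd)·f/(1−f), so D = Cmin,ss·Vd·(1−f)/f.
D = 9 × 180 × (1−f)/f ≈ 9 × 180 × 7.97972 ≈ 12927.15 mg.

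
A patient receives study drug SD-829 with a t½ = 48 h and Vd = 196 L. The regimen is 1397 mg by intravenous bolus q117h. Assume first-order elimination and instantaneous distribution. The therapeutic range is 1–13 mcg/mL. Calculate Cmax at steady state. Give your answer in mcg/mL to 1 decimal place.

8.7 mcg/mL

k = ln2/t½ = ln2/48 ≈ 0.014441 h⁻¹; fraction remaining f = e^(−kτ) = e^(−0.014441×117) ≈ 0.1846.
At steady state, accumulation factor R = 1/(1 − e^(−kτ)) ≈ 1.2264.
Each bolus raises the concentration by D/Vd = 1397/196 ≈ 7.128 mcg/mL.
Steady-state peak Cmax,ss = C₀·R ≈ 7.128 × 1.2264 ≈ 8.742 mcg/mL.
Peak 8.7 mcg/mL vs MTC 13 mcg/mL: below toxic threshold.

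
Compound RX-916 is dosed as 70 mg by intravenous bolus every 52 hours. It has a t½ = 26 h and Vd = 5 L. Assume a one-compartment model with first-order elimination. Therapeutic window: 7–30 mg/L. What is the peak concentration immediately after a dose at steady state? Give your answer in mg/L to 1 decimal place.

τ = 52 h = 2 half-lives, so f = (1/2)^2 = 0.25.
At steady state, R = 1/(1 − 0.25) = 4/3.
Single-dose peak C₀ = D/Vd = 70/5 = 14 mg/L.
Steady-state peak Cmax,ss = C₀·R = 14 × 4/3 ≈ 18.667 mg/L.
Peak 18.7 mg/L vs MTC 30 mg/L: below toxic threshold.

18.7 mg/L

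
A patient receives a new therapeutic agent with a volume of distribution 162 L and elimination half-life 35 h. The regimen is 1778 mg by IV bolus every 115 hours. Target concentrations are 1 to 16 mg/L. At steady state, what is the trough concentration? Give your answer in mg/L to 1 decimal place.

1.3 mg/L

Over one 115-h interval, 115/35 ≈ 3.2857 half-lives elapse, leaving f ≈ 0.1025 of each dose.
Accumulation ratio R = 1/(1 − f) ≈ 1/0.8975 ≈ 1.1142.
Single-dose peak C₀ = D/Vd = 1778/162 ≈ 10.975 mg/L.
Cmax,ss = C₀/(1 − f) ≈ 10.975/0.8975 ≈ 12.228 mg/L.
One interval later, Cmin,ss = Cmax,ss·e^(−kτ) ≈ 12.228 × 0.1025 ≈ 1.253 mg/L.
Trough 1.3 mg/L vs MEC 1 mg/L: adequate.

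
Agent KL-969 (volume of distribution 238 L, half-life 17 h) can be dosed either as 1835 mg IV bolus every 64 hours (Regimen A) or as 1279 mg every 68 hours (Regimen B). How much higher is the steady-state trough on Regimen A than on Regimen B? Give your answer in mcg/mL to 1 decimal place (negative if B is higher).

0.3 mcg/mL

Regimen A: f = (1/2)^(64/17) ≈ 0.0736; Cmin,ss = (1835/238)·f/(1−f) ≈ 0.613 mcg/mL.
Regimen B: f = (1/2)^(68/17) ≈ 0.0625; Cmin,ss = (1279/238)·f/(1−f) ≈ 0.358 mcg/mL.
Difference ≈ 0.613 − 0.358 ≈ 0.255 mcg/mL.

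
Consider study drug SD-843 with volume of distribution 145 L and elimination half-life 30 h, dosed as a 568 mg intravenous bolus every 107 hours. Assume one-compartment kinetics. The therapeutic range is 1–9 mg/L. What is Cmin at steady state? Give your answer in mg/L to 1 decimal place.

Over one 107-h interval, 107/30 ≈ 3.5667 half-lives elapse, leaving f ≈ 0.0844 of each dose.
At steady state, accumulation factor R = 1/(1 − e^(−kτ)) ≈ 1.0922.
Each bolus raises the concentration by D/Vd = 568/145 ≈ 3.917 mg/L.
Cmax,ss = C₀/(1 − f) ≈ 3.917/0.9156 ≈ 4.278 mg/L.
Steady-state trough Cmin,ss = Cmax,ss·f ≈ 4.278 × 0.0844 ≈ 0.361 mg/L.
Trough 0.4 mg/L vs MEC 1 mg/L: subtherapeutic.

0.4 mg/L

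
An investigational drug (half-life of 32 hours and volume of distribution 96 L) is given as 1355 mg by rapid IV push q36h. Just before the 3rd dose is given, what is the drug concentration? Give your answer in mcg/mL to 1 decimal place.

f = (1/2)^(τ/t½) = (1/2)^(36/32) ≈ 0.4585.
C₀ = D/Vd = 1355/96 ≈ 14.115 mcg/mL.
Before the 3rd dose, 2 doses have been given. Superposition: Cmin = C₀·(f + f²).
≈ 14.115 × (0.4585 + 0.2102) ≈ 14.115 × 0.6687 ≈ 9.439 mcg/mL.

9.4 mcg/mL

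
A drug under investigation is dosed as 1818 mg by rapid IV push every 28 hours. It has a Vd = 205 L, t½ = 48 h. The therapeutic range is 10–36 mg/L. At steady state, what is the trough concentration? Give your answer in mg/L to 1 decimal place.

17.8 mg/L

k = ln2/t½ = ln2/48 ≈ 0.014441 h⁻¹; fraction remaining f = e^(−kτ) = e^(−0.014441×28) ≈ 0.6674.
At steady state, accumulation factor R = 1/(1 − e^(−kτ)) ≈ 3.0066.
Each bolus raises the concentration by D/Vd = 1818/205 ≈ 8.868 mg/L.
Cmax,ss = C₀/(1 − f) ≈ 8.868/0.3326 ≈ 26.663 mg/L.
One interval later, Cmin,ss = Cmax,ss·e^(−kτ) ≈ 26.663 × 0.6674 ≈ 17.795 mg/L.
Trough 17.8 mg/L vs MEC 10 mg/L: adequate.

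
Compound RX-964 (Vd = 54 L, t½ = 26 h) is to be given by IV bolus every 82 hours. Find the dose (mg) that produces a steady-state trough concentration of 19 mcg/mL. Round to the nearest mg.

τ/t½ = 82/26 ≈ 3.1538, so f = (1/2)^(82/26) ≈ 0.112356.
Cmin,ss = (D/Vd)·f/(1−f), so D = Cmin,ss·Vd·(1−f)/f.
D = 19 × 54 × (1−f)/f ≈ 19 × 54 × 7.90028 ≈ 8105.69 mg.

8106 mg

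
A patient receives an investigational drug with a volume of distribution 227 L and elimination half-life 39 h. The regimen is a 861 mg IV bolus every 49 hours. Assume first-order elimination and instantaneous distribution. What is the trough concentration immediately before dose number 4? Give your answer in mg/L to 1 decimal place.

2.5 mg/L

f = (1/2)^(τ/t½) = (1/2)^(49/39) ≈ 0.4186.
C₀ = D/Vd = 861/227 ≈ 3.793 mg/L.
Before the 4th dose, 3 doses have been given. Superposition: Cmin = C₀·(f + f² + … + f^3).
≈ 3.793 × (0.4186 + 0.1752 + 0.0733) ≈ 3.793 × 0.6671 ≈ 2.530 mg/L.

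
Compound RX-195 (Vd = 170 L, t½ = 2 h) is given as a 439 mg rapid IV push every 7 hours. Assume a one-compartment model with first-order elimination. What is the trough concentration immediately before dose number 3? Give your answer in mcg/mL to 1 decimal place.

f = (1/2)^(τ/t½) = (1/2)^(7/2) ≈ 0.0884.
C₀ = D/Vd = 439/170 ≈ 2.582 mcg/mL.
Before the 3rd dose, 2 doses have been given. Superposition: Cmin = C₀·(f + f²).
≈ 2.582 × (0.0884 + 0.0078) ≈ 2.582 × 0.0962 ≈ 0.248 mcg/mL.

0.2 mcg/mL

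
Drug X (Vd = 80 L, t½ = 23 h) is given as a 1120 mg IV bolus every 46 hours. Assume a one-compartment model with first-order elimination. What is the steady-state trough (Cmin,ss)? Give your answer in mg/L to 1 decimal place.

4.7 mg/L

The dosing interval is 2 half-lives, so f = 2^(−2) = 0.25.
At steady state, R = 1/(1 − 0.25) = 4/3.
Single-dose peak C₀ = D/Vd = 1120/80 = 14 mg/L.
Steady-state peak Cmax,ss = C₀·R = 14 × 4/3 ≈ 18.667 mg/L.
Steady-state trough Cmin,ss = Cmax,ss·f ≈ 18.667 × 0.25 ≈ 4.667 mg/L.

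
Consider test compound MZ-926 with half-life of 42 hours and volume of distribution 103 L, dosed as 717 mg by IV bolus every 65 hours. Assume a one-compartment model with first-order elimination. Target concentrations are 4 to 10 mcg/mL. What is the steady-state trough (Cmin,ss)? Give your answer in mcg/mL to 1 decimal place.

3.6 mcg/mL

τ/t½ = 65/42 ≈ 1.5476, so fraction remaining f = (1/2)^(65/42) ≈ 0.3421.
At steady state, accumulation factor R = 1/(1 − e^(−kτ)) ≈ 1.5200.
Single-dose peak C₀ = D/Vd = 717/103 ≈ 6.961 mcg/mL.
Cmax,ss = C₀/(1 − f) ≈ 6.961/0.6579 ≈ 10.581 mcg/mL.
One interval later, Cmin,ss = Cmax,ss·e^(−kτ) ≈ 10.581 × 0.3421 ≈ 3.620 mcg/mL.
Trough 3.6 mcg/mL vs MEC 4 mcg/mL: subtherapeutic.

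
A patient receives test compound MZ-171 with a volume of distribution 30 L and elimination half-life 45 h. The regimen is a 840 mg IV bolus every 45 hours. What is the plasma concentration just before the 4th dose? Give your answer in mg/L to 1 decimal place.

24.5 mg/L

f = (1/2)^(τ/t½) = (1/2)^(45/45) ≈ 0.5000.
C₀ = D/Vd = 840/30 ≈ 28.000 mg/L.
Before the 4th dose, 3 doses have been given. Superposition: Cmin = C₀·(f + f² + … + f^3).
≈ 28.000 × (0.5000 + 0.2500 + 0.1250) ≈ 28.000 × 0.8750 ≈ 24.500 mg/L.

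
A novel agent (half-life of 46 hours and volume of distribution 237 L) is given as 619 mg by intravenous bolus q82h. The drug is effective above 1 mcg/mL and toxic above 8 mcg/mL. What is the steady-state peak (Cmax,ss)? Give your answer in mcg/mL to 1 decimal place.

τ/t½ = 82/46 ≈ 1.7826, so fraction remaining f = (1/2)^(82/46) ≈ 0.2907.
At steady state, accumulation factor R = 1/(1 − e^(−kτ)) ≈ 1.4098.
Each bolus raises the concentration by D/Vd = 619/237 ≈ 2.612 mcg/mL.
Steady-state peak Cmax,ss = C₀·R ≈ 2.612 × 1.4098 ≈ 3.682 mcg/mL.
Peak 3.7 mcg/mL vs MTC 8 mcg/mL: below toxic threshold.

3.7 mcg/mL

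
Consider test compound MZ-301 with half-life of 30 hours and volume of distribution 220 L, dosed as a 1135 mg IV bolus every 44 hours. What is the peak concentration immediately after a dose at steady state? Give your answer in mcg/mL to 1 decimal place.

k = ln2/t½ = ln2/30 ≈ 0.023105 h⁻¹; fraction remaining f = e^(−kτ) = e^(−0.023105×44) ≈ 0.3618.
Accumulation ratio R = 1/(1 − f) ≈ 1/0.6382 ≈ 1.5669.
Each bolus raises the concentration by D/Vd = 1135/220 ≈ 5.159 mcg/mL.
Cmax,ss = C₀/(1 − f) ≈ 5.159/0.6382 ≈ 8.084 mcg/mL.

8.1 mcg/mL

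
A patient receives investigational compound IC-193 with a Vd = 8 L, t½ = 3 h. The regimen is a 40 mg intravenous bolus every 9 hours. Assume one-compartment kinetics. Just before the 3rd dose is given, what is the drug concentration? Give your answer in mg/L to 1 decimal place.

f = (1/2)^(τ/t½) = (1/2)^(9/3) ≈ 0.1250.
C₀ = D/Vd = 40/8 ≈ 5.000 mg/L.
Before the 3rd dose, 2 doses have been given. Superposition: Cmin = C₀·(f + f²).
≈ 5.000 × (0.1250 + 0.0156) ≈ 5.000 × 0.1406 ≈ 0.703 mg/L.

0.7 mg/L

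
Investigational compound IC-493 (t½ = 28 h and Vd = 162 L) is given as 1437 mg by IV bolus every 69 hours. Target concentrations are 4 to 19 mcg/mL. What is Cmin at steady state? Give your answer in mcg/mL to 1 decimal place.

2.0 mcg/mL

τ/t½ = 69/28 ≈ 2.4643, so fraction remaining f = (1/2)^(69/28) ≈ 0.1812.
At steady state, accumulation factor R = 1/(1 − e^(−kτ)) ≈ 1.2213.
Single-dose peak C₀ = D/Vd = 1437/162 ≈ 8.870 mcg/mL.
Steady-state peak Cmax,ss = C₀·R ≈ 8.870 × 1.2213 ≈ 10.833 mcg/mL.
Steady-state trough Cmin,ss = Cmax,ss·f ≈ 10.833 × 0.1812 ≈ 1.963 mcg/mL.
Trough 2.0 mcg/mL vs MEC 4 mcg/mL: subtherapeutic.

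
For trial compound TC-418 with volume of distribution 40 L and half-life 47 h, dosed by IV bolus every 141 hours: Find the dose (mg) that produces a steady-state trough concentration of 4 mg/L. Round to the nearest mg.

τ/t½ = 141/47 ≈ 3, so f = (1/2)^(141/47) ≈ 0.125000.
Cmin,ss = (D/Vd)·f/(1−f), so D = Cmin,ss·Vd·(1−f)/f.
D = 4 × 40 × (1−f)/f ≈ 4 × 40 × 7.00000 ≈ 1120.00 mg.

1120 mg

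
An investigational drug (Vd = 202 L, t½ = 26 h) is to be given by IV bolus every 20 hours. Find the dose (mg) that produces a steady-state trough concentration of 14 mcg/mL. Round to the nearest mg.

τ/t½ = 20/26 ≈ 0.76923, so f = (1/2)^(20/26) ≈ 0.586730.
Cmin,ss = (D/Vd)·f/(1−f), so D = Cmin,ss·Vd·(1−f)/f.
D = 14 × 202 × (1−f)/f ≈ 14 × 202 × 0.70436 ≈ 1991.93 mg.

1992 mg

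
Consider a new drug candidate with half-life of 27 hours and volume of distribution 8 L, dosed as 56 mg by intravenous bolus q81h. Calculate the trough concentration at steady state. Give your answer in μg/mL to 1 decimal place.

1.0 μg/mL

The dosing interval is 3 half-lives, so f = 2^(−3) = 0.125.
Accumulation ratio R = 1/(1 − f) = 1/0.875 = 8/7.
Single-dose peak C₀ = D/Vd = 56/8 = 7 μg/mL.
Steady-state peak Cmax,ss = C₀·R = 7 × 8/7 ≈ 8.000 μg/mL.
Steady-state trough Cmin,ss = Cmax,ss·f ≈ 8.000 × 0.125 ≈ 1.000 μg/mL.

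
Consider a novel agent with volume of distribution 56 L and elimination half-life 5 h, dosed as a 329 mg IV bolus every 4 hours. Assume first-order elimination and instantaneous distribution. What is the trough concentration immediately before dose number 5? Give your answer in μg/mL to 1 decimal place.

7.1 μg/mL

f = (1/2)^(τ/t½) = (1/2)^(4/5) ≈ 0.5743.
C₀ = D/Vd = 329/56 ≈ 5.875 μg/mL.
Before the 5th dose, 4 doses have been given. Superposition: Cmin = C₀·(f + f² + … + f^4).
≈ 5.875 × (0.5743 + 0.3298 + 0.1894 + 0.1088) ≈ 5.875 × 1.2023 ≈ 7.064 μg/mL.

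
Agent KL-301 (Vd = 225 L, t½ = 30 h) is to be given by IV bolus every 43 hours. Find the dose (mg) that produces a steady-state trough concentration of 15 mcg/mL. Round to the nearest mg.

5740 mg

τ/t½ = 43/30 ≈ 1.4333, so f = (1/2)^(43/30) ≈ 0.370274.
Cmin,ss = (D/Vd)·f/(1−f), so D = Cmin,ss·Vd·(1−f)/f.
D = 15 × 225 × (1−f)/f ≈ 15 × 225 × 1.70070 ≈ 5739.86 mg.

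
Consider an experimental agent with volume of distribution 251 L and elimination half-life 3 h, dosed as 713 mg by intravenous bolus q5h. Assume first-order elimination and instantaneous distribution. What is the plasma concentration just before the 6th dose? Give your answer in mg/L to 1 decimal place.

1.3 mg/L

f = (1/2)^(τ/t½) = (1/2)^(5/3) ≈ 0.3150.
C₀ = D/Vd = 713/251 ≈ 2.841 mg/L.
Before the 6th dose, 5 doses have been given. Superposition: Cmin = C₀·(f + f² + … + f^5).
≈ 2.841 × (0.3150 + 0.0992 + 0.0313 + 0.0098 + 0.0031) ≈ 2.841 × 0.4584 ≈ 1.302 mg/L.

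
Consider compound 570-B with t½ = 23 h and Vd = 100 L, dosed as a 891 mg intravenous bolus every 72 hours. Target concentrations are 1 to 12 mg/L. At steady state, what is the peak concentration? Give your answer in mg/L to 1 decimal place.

10.1 mg/L

τ/t½ = 72/23 ≈ 3.1304, so fraction remaining f = (1/2)^(72/23) ≈ 0.1142.
Accumulation ratio R = 1/(1 − f) ≈ 1/0.8858 ≈ 1.1289.
Each bolus raises the concentration by D/Vd = 891/100 ≈ 8.910 mg/L.
Steady-state peak Cmax,ss = C₀·R ≈ 8.910 × 1.1289 ≈ 10.058 mg/L.
Peak 10.1 mg/L vs MTC 12 mg/L: below toxic threshold.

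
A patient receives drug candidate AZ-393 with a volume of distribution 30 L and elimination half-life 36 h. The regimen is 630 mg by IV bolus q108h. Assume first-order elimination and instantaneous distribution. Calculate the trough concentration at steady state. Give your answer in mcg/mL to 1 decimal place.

3.0 mcg/mL

τ = 108 h = 3 half-lives, so f = (1/2)^3 = 0.125.
At steady state, R = 1/(1 − 0.125) = 8/7.
Single-dose peak C₀ = D/Vd = 630/30 = 21 mcg/mL.
Steady-state peak Cmax,ss = C₀·R = 21 × 8/7 ≈ 24.000 mcg/mL.
Steady-state trough Cmin,ss = Cmax,ss·f ≈ 24.000 × 0.125 ≈ 3.000 mcg/mL.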